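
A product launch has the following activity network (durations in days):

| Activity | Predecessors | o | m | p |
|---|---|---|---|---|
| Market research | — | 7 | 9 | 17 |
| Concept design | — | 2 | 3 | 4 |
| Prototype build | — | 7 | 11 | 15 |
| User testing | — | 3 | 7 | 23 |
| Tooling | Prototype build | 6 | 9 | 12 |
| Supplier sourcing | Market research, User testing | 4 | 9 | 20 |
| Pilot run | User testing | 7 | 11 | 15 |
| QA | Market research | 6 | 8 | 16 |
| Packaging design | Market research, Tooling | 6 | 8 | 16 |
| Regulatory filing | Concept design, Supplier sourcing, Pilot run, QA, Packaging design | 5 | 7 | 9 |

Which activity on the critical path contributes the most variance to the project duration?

te_Market research = (7 + 4·9 + 17)/6 = 60/6 = 10; σ²_Market research = ((17−7)/6)² = 2.778
te_Concept design = (2 + 4·3 + 4)/6 = 18/6 = 3; σ²_Concept design = ((4−2)/6)² = 0.111
te_Prototype build = (7 + 4·11 + 15)/6 = 66/6 = 11; σ²_Prototype build = ((15−7)/6)² = 1.778
te_User testing = (3 + 4·7 + 23)/6 = 54/6 = 9; σ²_User testing = ((23−3)/6)² = 11.111
te_Tooling = (6 + 4·9 + 12)/6 = 54/6 = 9; σ²_Tooling = ((12−6)/6)² = 1.000
te_Supplier sourcing = (4 + 4·9 + 20)/6 = 60/6 = 10; σ²_Supplier sourcing = ((20−4)/6)² = 7.111
te_Pilot run = (7 + 4·11 + 15)/6 = 66/6 = 11; σ²_Pilot run = ((15−7)/6)² = 1.778
te_QA = (6 + 4·8 + 16)/6 = 54/6 = 9; σ²_QA = ((16−6)/6)² = 2.778
te_Packaging design = (6 + 4·8 + 16)/6 = 54/6 = 9; σ²_Packaging design = ((16−6)/6)² = 2.778
te_Regulatory filing = (5 + 4·7 + 9)/6 = 42/6 = 7; σ²_Regulatory filing = ((9−5)/6)² = 0.444

Forward pass:
ES_Market research = 0; EF_Market research = 10
ES_Concept design = 0; EF_Concept design = 3
ES_Prototype build = 0; EF_Prototype build = 11
ES_User testing = 0; EF_User testing = 9
ES_Tooling = 11; EF_Tooling = 11+9 = 20
ES_Supplier sourcing = max(EF_Market research=10, EF_User testing=9) = 10; EF_Supplier sourcing = 10+10 = 20
ES_Pilot run = 9; EF_Pilot run = 9+11 = 20
ES_QA = 10; EF_QA = 10+9 = 19
ES_Packaging design = max(EF_Market research=10, EF_Tooling=20) = 20; EF_Packaging design = 20+9 = 29
ES_Regulatory filing = max(EF_Concept design=3, EF_Supplier sourcing=20, EF_Pilot run=20, EF_QA=19, EF_Packaging design=29) = 29; EF_Regulatory filing = 29+7 = 36
Expected project duration μ = 36 days. Critical path: Prototype build → Tooling → Packaging design → Regulatory filing.

Variances on critical path: σ²_Prototype build=1.778, σ²_Tooling=1.000, σ²_Packaging design=2.778, σ²_Regulatory filing=0.444.
Largest is σ²_Packaging design = 2.778.

Packaging design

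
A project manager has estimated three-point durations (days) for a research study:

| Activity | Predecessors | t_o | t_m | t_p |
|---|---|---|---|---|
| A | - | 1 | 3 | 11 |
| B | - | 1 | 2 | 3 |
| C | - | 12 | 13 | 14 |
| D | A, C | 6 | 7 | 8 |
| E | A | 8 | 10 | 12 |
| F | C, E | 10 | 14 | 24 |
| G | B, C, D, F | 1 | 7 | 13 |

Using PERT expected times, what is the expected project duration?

te_A = (1 + 4·3 + 11)/6 = 24/6 = 4
te_B = (1 + 4·2 + 3)/6 = 12/6 = 2
te_C = (12 + 4·13 + 14)/6 = 78/6 = 13
te_D = (6 + 4·7 + 8)/6 = 42/6 = 7
te_E = (8 + 4·10 + 12)/6 = 60/6 = 10
te_F = (10 + 4·14 + 24)/6 = 90/6 = 15
te_G = (1 + 4·7 + 13)/6 = 42/6 = 7

Forward pass:
ES_A = 0; EF_A = 4
ES_B = 0; EF_B = 2
ES_C = 0; EF_C = 13
ES_D = max(EF_A=4, EF_C=13) = 13; EF_D = 13+7 = 20
ES_E = 4; EF_E = 4+10 = 14
ES_F = max(EF_C=13, EF_E=14) = 14; EF_F = 14+15 = 29
ES_G = max(EF_B=2, EF_C=13, EF_D=20, EF_F=29) = 29; EF_G = 29+7 = 36
Expected project duration μ = 36 days. Critical path: A → E → F → G.

36 days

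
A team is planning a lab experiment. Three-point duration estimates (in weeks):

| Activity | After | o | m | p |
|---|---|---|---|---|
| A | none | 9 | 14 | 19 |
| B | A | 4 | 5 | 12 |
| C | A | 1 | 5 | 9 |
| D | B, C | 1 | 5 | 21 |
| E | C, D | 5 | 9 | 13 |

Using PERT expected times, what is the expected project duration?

te_A = (9 + 4·14 + 19)/6 = 84/6 = 14
te_B = (4 + 4·5 + 12)/6 = 36/6 = 6
te_C = (1 + 4·5 + 9)/6 = 30/6 = 5
te_D = (1 + 4·5 + 21)/6 = 42/6 = 7
te_E = (5 + 4·9 + 13)/6 = 54/6 = 9

Forward pass:
ES_A = 0; EF_A = 14
ES_B = 14; EF_B = 14+6 = 20
ES_C = 14; EF_C = 14+5 = 19
ES_D = max(EF_B=20, EF_C=19) = 20; EF_D = 20+7 = 27
ES_E = max(EF_C=19, EF_D=27) = 27; EF_E = 27+9 = 36
Expected project duration μ = 36 weeks. Critical path: A → B → D → E.

36 weeks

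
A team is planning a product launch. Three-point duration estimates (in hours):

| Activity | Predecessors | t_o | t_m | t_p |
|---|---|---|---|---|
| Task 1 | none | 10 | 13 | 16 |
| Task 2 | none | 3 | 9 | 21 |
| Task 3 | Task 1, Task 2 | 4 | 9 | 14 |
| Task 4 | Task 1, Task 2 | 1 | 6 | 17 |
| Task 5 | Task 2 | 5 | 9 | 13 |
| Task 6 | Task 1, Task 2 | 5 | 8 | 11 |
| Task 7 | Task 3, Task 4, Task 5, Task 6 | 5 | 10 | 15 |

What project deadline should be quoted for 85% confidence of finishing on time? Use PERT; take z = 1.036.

34.7 hours

te_Task 1 = (10 + 4·13 + 16)/6 = 78/6 = 13; σ²_Task 1 = ((16−10)/6)² = 1.000
te_Task 2 = (3 + 4·9 + 21)/6 = 60/6 = 10; σ²_Task 2 = ((21−3)/6)² = 9.000
te_Task 3 = (4 + 4·9 + 14)/6 = 54/6 = 9; σ²_Task 3 = ((14−4)/6)² = 2.778
te_Task 4 = (1 + 4·6 + 17)/6 = 42/6 = 7; σ²_Task 4 = ((17−1)/6)² = 7.111
te_Task 5 = (5 + 4·9 + 13)/6 = 54/6 = 9; σ²_Task 5 = ((13−5)/6)² = 1.778
te_Task 6 = (5 + 4·8 + 11)/6 = 48/6 = 8; σ²_Task 6 = ((11−5)/6)² = 1.000
te_Task 7 = (5 + 4·10 + 15)/6 = 60/6 = 10; σ²_Task 7 = ((15−5)/6)² = 2.778

Forward pass:
ES_Task 1 = 0; EF_Task 1 = 13
ES_Task 2 = 0; EF_Task 2 = 10
ES_Task 3 = max(EF_Task 1=13, EF_Task 2=10) = 13; EF_Task 3 = 13+9 = 22
ES_Task 4 = max(EF_Task 1=13, EF_Task 2=10) = 13; EF_Task 4 = 13+7 = 20
ES_Task 5 = 10; EF_Task 5 = 10+9 = 19
ES_Task 6 = max(EF_Task 1=13, EF_Task 2=10) = 13; EF_Task 6 = 13+8 = 21
ES_Task 7 = max(EF_Task 3=22, EF_Task 4=20, EF_Task 5=19, EF_Task 6=21) = 22; EF_Task 7 = 22+10 = 32
Expected project duration μ = 32 hours. Critical path: Task 1 → Task 3 → Task 7.

Variance along critical path = 1.000 + 2.778 + 2.778 = 6.556; σ = 2.560 hours.
D = μ + z·σ = 32 + 1.036·2.560 = 34.7 hours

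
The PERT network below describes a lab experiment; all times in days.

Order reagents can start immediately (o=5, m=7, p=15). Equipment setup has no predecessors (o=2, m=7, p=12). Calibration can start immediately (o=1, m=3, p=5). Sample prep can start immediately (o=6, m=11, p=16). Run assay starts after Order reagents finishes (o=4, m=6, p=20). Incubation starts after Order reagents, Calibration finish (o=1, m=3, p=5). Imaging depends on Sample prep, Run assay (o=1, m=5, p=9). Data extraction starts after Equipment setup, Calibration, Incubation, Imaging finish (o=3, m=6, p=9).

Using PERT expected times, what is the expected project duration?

te_Order reagents = (5 + 4·7 + 15)/6 = 48/6 = 8
te_Equipment setup = (2 + 4·7 + 12)/6 = 42/6 = 7
te_Calibration = (1 + 4·3 + 5)/6 = 18/6 = 3
te_Sample prep = (6 + 4·11 + 16)/6 = 66/6 = 11
te_Run assay = (4 + 4·6 + 20)/6 = 48/6 = 8
te_Incubation = (1 + 4·3 + 5)/6 = 18/6 = 3
te_Imaging = (1 + 4·5 + 9)/6 = 30/6 = 5
te_Data extraction = (3 + 4·6 + 9)/6 = 36/6 = 6

Forward pass:
ES_Order reagents = 0; EF_Order reagents = 8
ES_Equipment setup = 0; EF_Equipment setup = 7
ES_Calibration = 0; EF_Calibration = 3
ES_Sample prep = 0; EF_Sample prep = 11
ES_Run assay = 8; EF_Run assay = 8+8 = 16
ES_Incubation = max(EF_Order reagents=8, EF_Calibration=3) = 8; EF_Incubation = 8+3 = 11
ES_Imaging = max(EF_Sample prep=11, EF_Run assay=16) = 16; EF_Imaging = 16+5 = 21
ES_Data extraction = max(EF_Equipment setup=7, EF_Calibration=3, EF_Incubation=11, EF_Imaging=21) = 21; EF_Data extraction = 21+6 = 27
Expected project duration μ = 27 days. Critical path: Order reagents → Run assay → Imaging → Data extraction.

27 days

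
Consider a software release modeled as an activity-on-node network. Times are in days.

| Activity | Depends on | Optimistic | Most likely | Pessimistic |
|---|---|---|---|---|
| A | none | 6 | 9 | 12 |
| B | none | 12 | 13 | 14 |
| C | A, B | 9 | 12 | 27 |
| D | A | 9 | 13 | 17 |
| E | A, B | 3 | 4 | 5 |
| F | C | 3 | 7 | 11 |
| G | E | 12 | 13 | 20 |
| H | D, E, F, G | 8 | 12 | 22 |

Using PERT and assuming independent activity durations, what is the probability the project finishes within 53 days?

te_A = (6 + 4·9 + 12)/6 = 54/6 = 9; σ²_A = ((12−6)/6)² = 1.000
te_B = (12 + 4·13 + 14)/6 = 78/6 = 13; σ²_B = ((14−12)/6)² = 0.111
te_C = (9 + 4·12 + 27)/6 = 84/6 = 14; σ²_C = ((27−9)/6)² = 9.000
te_D = (9 + 4·13 + 17)/6 = 78/6 = 13; σ²_D = ((17−9)/6)² = 1.778
te_E = (3 + 4·4 + 5)/6 = 24/6 = 4; σ²_E = ((5−3)/6)² = 0.111
te_F = (3 + 4·7 + 11)/6 = 42/6 = 7; σ²_F = ((11−3)/6)² = 1.778
te_G = (12 + 4·13 + 20)/6 = 84/6 = 14; σ²_G = ((20−12)/6)² = 1.778
te_H = (8 + 4·12 + 22)/6 = 78/6 = 13; σ²_H = ((22−8)/6)² = 5.444

Forward pass:
ES_A = 0; EF_A = 9
ES_B = 0; EF_B = 13
ES_C = max(EF_A=9, EF_B=13) = 13; EF_C = 13+14 = 27
ES_D = 9; EF_D = 9+13 = 22
ES_E = max(EF_A=9, EF_B=13) = 13; EF_E = 13+4 = 17
ES_F = 27; EF_F = 27+7 = 34
ES_G = 17; EF_G = 17+14 = 31
ES_H = max(EF_D=22, EF_E=17, EF_F=34, EF_G=31) = 34; EF_H = 34+13 = 47
Expected project duration μ = 47 days. Critical path: B → C → F → H.

Variance along critical path = 0.111 + 9.000 + 1.778 + 5.444 = 16.333; σ = √16.333 = 4.041 days.
Z = (53 − 47) / 4.041 = 1.485
P(T ≤ 53) = Φ(1.485) ≈ 0.931

0.931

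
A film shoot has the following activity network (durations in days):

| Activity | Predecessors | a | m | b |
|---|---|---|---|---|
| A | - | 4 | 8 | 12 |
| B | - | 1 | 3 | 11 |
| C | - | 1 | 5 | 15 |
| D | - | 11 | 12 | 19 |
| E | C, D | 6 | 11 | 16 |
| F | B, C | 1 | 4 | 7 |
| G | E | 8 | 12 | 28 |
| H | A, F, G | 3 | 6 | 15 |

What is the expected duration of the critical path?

te_A = (4 + 4·8 + 12)/6 = 48/6 = 8
te_B = (1 + 4·3 + 11)/6 = 24/6 = 4
te_C = (1 + 4·5 + 15)/6 = 36/6 = 6
te_D = (11 + 4·12 + 19)/6 = 78/6 = 13
te_E = (6 + 4·11 + 16)/6 = 66/6 = 11
te_F = (1 + 4·4 + 7)/6 = 24/6 = 4
te_G = (8 + 4·12 + 28)/6 = 84/6 = 14
te_H = (3 + 4·6 + 15)/6 = 42/6 = 7

Forward pass:
ES_A = 0; EF_A = 8
ES_B = 0; EF_B = 4
ES_C = 0; EF_C = 6
ES_D = 0; EF_D = 13
ES_E = max(EF_C=6, EF_D=13) = 13; EF_E = 13+11 = 24
ES_F = max(EF_B=4, EF_C=6) = 6; EF_F = 6+4 = 10
ES_G = 24; EF_G = 24+14 = 38
ES_H = max(EF_A=8, EF_F=10, EF_G=38) = 38; EF_H = 38+7 = 45
Expected project duration μ = 45 days. Critical path: D → E → G → H.

45 days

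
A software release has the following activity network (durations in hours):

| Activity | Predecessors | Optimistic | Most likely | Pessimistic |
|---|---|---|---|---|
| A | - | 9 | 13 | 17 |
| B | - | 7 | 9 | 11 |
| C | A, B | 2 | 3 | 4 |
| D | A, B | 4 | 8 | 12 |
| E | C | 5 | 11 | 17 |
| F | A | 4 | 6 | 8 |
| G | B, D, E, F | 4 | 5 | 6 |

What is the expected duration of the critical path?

te_A = (9 + 4·13 + 17)/6 = 78/6 = 13
te_B = (7 + 4·9 + 11)/6 = 54/6 = 9
te_C = (2 + 4·3 + 4)/6 = 18/6 = 3
te_D = (4 + 4·8 + 12)/6 = 48/6 = 8
te_E = (5 + 4·11 + 17)/6 = 66/6 = 11
te_F = (4 + 4·6 + 8)/6 = 36/6 = 6
te_G = (4 + 4·5 + 6)/6 = 30/6 = 5

Forward pass:
ES_A = 0; EF_A = 13
ES_B = 0; EF_B = 9
ES_C = max(EF_A=13, EF_B=9) = 13; EF_C = 13+3 = 16
ES_D = max(EF_A=13, EF_B=9) = 13; EF_D = 13+8 = 21
ES_E = 16; EF_E = 16+11 = 27
ES_F = 13; EF_F = 13+6 = 19
ES_G = max(EF_B=9, EF_D=21, EF_E=27, EF_F=19) = 27; EF_G = 27+5 = 32
Expected project duration μ = 32 hours. Critical path: A → C → E → G.

32 hours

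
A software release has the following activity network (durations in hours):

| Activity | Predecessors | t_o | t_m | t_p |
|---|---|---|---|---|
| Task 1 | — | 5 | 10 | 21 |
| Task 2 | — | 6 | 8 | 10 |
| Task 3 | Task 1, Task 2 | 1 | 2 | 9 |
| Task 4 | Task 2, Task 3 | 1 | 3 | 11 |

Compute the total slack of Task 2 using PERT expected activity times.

te_Task 1 = (5 + 4·10 + 21)/6 = 66/6 = 11
te_Task 2 = (6 + 4·8 + 10)/6 = 48/6 = 8
te_Task 3 = (1 + 4·2 + 9)/6 = 18/6 = 3
te_Task 4 = (1 + 4·3 + 11)/6 = 24/6 = 4

Forward pass:
ES_Task 1 = 0; EF_Task 1 = 11
ES_Task 2 = 0; EF_Task 2 = 8
ES_Task 3 = max(EF_Task 1=11, EF_Task 2=8) = 11; EF_Task 3 = 11+3 = 14
ES_Task 4 = max(EF_Task 2=8, EF_Task 3=14) = 14; EF_Task 4 = 14+4 = 18
Expected project duration μ = 18 hours. Critical path: Task 1 → Task 3 → Task 4.

Backward pass:
LF_Task 4 = 18; LS_Task 4 = 18−4 = 14
LF_Task 3 = LS_Task 4 = 14; LS_Task 3 = 14−3 = 11
LF_Task 2 = min(LS_Task 3=11, LS_Task 4=14) = 11; LS_Task 2 = 11−8 = 3
LF_Task 1 = LS_Task 3 = 11; LS_Task 1 = 11−11 = 0
Slack_Task 2 = LS_Task 2 − ES_Task 2 = 3 − 0 = 3

3 hours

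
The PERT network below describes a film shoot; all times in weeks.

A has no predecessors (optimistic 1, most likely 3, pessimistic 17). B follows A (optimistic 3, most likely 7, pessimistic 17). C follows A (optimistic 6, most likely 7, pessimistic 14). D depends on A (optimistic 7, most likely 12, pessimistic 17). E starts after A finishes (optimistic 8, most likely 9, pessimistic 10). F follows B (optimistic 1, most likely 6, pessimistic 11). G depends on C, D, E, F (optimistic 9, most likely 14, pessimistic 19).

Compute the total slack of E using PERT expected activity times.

5 weeks

te_A = (1 + 4·3 + 17)/6 = 30/6 = 5
te_B = (3 + 4·7 + 17)/6 = 48/6 = 8
te_C = (6 + 4·7 + 14)/6 = 48/6 = 8
te_D = (7 + 4·12 + 17)/6 = 72/6 = 12
te_E = (8 + 4·9 + 10)/6 = 54/6 = 9
te_F = (1 + 4·6 + 11)/6 = 36/6 = 6
te_G = (9 + 4·14 + 19)/6 = 84/6 = 14

Forward pass:
ES_A = 0; EF_A = 5
ES_B = 5; EF_B = 5+8 = 13
ES_C = 5; EF_C = 5+8 = 13
ES_D = 5; EF_D = 5+12 = 17
ES_E = 5; EF_E = 5+9 = 14
ES_F = 13; EF_F = 13+6 = 19
ES_G = max(EF_C=13, EF_D=17, EF_E=14, EF_F=19) = 19; EF_G = 19+14 = 33
Expected project duration μ = 33 weeks. Critical path: A → B → F → G.

Backward pass:
LF_G = 33; LS_G = 33−14 = 19
LF_F = LS_G = 19; LS_F = 19−6 = 13
LF_E = LS_G = 19; LS_E = 19−9 = 10
LF_D = LS_G = 19; LS_D = 19−12 = 7
LF_C = LS_G = 19; LS_C = 19−8 = 11
LF_B = LS_F = 13; LS_B = 13−8 = 5
LF_A = min(LS_B=5, LS_C=11, LS_D=7, LS_E=10) = 5; LS_A = 5−5 = 0
Slack_E = LS_E − ES_E = 10 − 5 = 5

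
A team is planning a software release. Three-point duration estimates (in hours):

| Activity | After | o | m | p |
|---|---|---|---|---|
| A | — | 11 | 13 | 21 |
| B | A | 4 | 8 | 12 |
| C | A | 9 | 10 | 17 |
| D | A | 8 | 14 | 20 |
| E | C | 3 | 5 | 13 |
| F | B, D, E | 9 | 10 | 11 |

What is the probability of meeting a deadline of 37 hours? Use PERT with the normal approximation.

te_A = (11 + 4·13 + 21)/6 = 84/6 = 14; σ²_A = ((21−11)/6)² = 2.778
te_B = (4 + 4·8 + 12)/6 = 48/6 = 8; σ²_B = ((12−4)/6)² = 1.778
te_C = (9 + 4·10 + 17)/6 = 66/6 = 11; σ²_C = ((17−9)/6)² = 1.778
te_D = (8 + 4·14 + 20)/6 = 84/6 = 14; σ²_D = ((20−8)/6)² = 4.000
te_E = (3 + 4·5 + 13)/6 = 36/6 = 6; σ²_E = ((13−3)/6)² = 2.778
te_F = (9 + 4·10 + 11)/6 = 60/6 = 10; σ²_F = ((11−9)/6)² = 0.111

Forward pass:
ES_A = 0; EF_A = 14
ES_B = 14; EF_B = 14+8 = 22
ES_C = 14; EF_C = 14+11 = 25
ES_D = 14; EF_D = 14+14 = 28
ES_E = 25; EF_E = 25+6 = 31
ES_F = max(EF_B=22, EF_D=28, EF_E=31) = 31; EF_F = 31+10 = 41
Expected project duration μ = 41 hours. Critical path: A → C → E → F.

Variance along critical path = 2.778 + 1.778 + 2.778 + 0.111 = 7.444; σ = √7.444 = 2.728 hours.
Z = (37 − 41) / 2.728 = -1.466
P(T ≤ 37) = Φ(-1.466) ≈ 0.071

0.071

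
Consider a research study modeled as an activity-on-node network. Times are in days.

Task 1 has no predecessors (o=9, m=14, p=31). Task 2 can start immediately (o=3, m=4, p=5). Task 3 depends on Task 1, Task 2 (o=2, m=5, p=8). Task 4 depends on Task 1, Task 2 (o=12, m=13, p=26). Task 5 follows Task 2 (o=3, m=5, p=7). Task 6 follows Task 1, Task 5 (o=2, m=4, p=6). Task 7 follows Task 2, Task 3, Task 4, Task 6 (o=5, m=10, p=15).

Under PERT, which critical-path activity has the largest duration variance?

te_Task 1 = (9 + 4·14 + 31)/6 = 96/6 = 16; σ²_Task 1 = ((31−9)/6)² = 13.444
te_Task 2 = (3 + 4·4 + 5)/6 = 24/6 = 4; σ²_Task 2 = ((5−3)/6)² = 0.111
te_Task 3 = (2 + 4·5 + 8)/6 = 30/6 = 5; σ²_Task 3 = ((8−2)/6)² = 1.000
te_Task 4 = (12 + 4·13 + 26)/6 = 90/6 = 15; σ²_Task 4 = ((26−12)/6)² = 5.444
te_Task 5 = (3 + 4·5 + 7)/6 = 30/6 = 5; σ²_Task 5 = ((7−3)/6)² = 0.444
te_Task 6 = (2 + 4·4 + 6)/6 = 24/6 = 4; σ²_Task 6 = ((6−2)/6)² = 0.444
te_Task 7 = (5 + 4·10 + 15)/6 = 60/6 = 10; σ²_Task 7 = ((15−5)/6)² = 2.778

Forward pass:
ES_Task 1 = 0; EF_Task 1 = 16
ES_Task 2 = 0; EF_Task 2 = 4
ES_Task 3 = max(EF_Task 1=16, EF_Task 2=4) = 16; EF_Task 3 = 16+5 = 21
ES_Task 4 = max(EF_Task 1=16, EF_Task 2=4) = 16; EF_Task 4 = 16+15 = 31
ES_Task 5 = 4; EF_Task 5 = 4+5 = 9
ES_Task 6 = max(EF_Task 1=16, EF_Task 5=9) = 16; EF_Task 6 = 16+4 = 20
ES_Task 7 = max(EF_Task 2=4, EF_Task 3=21, EF_Task 4=31, EF_Task 6=20) = 31; EF_Task 7 = 31+10 = 41
Expected project duration μ = 41 days. Critical path: Task 1 → Task 4 → Task 7.

Variances on critical path: σ²_Task 1=13.444, σ²_Task 4=5.444, σ²_Task 7=2.778.
Largest is σ²_Task 1 = 13.444.

Task 1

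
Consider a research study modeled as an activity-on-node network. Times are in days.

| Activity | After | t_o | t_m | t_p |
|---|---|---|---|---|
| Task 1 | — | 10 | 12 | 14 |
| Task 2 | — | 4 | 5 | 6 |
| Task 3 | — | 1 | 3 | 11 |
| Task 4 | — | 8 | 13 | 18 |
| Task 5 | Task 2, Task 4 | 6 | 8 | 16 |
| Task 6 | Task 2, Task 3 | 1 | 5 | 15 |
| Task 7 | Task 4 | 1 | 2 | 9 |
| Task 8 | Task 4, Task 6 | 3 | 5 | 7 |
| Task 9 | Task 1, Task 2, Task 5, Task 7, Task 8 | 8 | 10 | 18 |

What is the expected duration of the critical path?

te_Task 1 = (10 + 4·12 + 14)/6 = 72/6 = 12
te_Task 2 = (4 + 4·5 + 6)/6 = 30/6 = 5
te_Task 3 = (1 + 4·3 + 11)/6 = 24/6 = 4
te_Task 4 = (8 + 4·13 + 18)/6 = 78/6 = 13
te_Task 5 = (6 + 4·8 + 16)/6 = 54/6 = 9
te_Task 6 = (1 + 4·5 + 15)/6 = 36/6 = 6
te_Task 7 = (1 + 4·2 + 9)/6 = 18/6 = 3
te_Task 8 = (3 + 4·5 + 7)/6 = 30/6 = 5
te_Task 9 = (8 + 4·10 + 18)/6 = 66/6 = 11

Forward pass:
ES_Task 1 = 0; EF_Task 1 = 12
ES_Task 2 = 0; EF_Task 2 = 5
ES_Task 3 = 0; EF_Task 3 = 4
ES_Task 4 = 0; EF_Task 4 = 13
ES_Task 5 = max(EF_Task 2=5, EF_Task 4=13) = 13; EF_Task 5 = 13+9 = 22
ES_Task 6 = max(EF_Task 2=5, EF_Task 3=4) = 5; EF_Task 6 = 5+6 = 11
ES_Task 7 = 13; EF_Task 7 = 13+3 = 16
ES_Task 8 = max(EF_Task 4=13, EF_Task 6=11) = 13; EF_Task 8 = 13+5 = 18
ES_Task 9 = max(EF_Task 1=12, EF_Task 2=5, EF_Task 5=22, EF_Task 7=16, EF_Task 8=18) = 22; EF_Task 9 = 22+11 = 33
Expected project duration μ = 33 days. Critical path: Task 4 → Task 5 → Task 9.

33 days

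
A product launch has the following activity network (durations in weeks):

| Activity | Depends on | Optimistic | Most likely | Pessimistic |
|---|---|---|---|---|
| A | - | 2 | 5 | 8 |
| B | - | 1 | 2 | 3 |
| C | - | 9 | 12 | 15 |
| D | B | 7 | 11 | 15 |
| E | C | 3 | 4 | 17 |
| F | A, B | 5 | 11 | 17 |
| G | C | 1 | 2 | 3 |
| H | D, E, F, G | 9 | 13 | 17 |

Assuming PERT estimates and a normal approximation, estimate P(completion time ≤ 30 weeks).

0.364

te_A = (2 + 4·5 + 8)/6 = 30/6 = 5; σ²_A = ((8−2)/6)² = 1.000
te_B = (1 + 4·2 + 3)/6 = 12/6 = 2; σ²_B = ((3−1)/6)² = 0.111
te_C = (9 + 4·12 + 15)/6 = 72/6 = 12; σ²_C = ((15−9)/6)² = 1.000
te_D = (7 + 4·11 + 15)/6 = 66/6 = 11; σ²_D = ((15−7)/6)² = 1.778
te_E = (3 + 4·4 + 17)/6 = 36/6 = 6; σ²_E = ((17−3)/6)² = 5.444
te_F = (5 + 4·11 + 17)/6 = 66/6 = 11; σ²_F = ((17−5)/6)² = 4.000
te_G = (1 + 4·2 + 3)/6 = 12/6 = 2; σ²_G = ((3−1)/6)² = 0.111
te_H = (9 + 4·13 + 17)/6 = 78/6 = 13; σ²_H = ((17−9)/6)² = 1.778

Forward pass:
ES_A = 0; EF_A = 5
ES_B = 0; EF_B = 2
ES_C = 0; EF_C = 12
ES_D = 2; EF_D = 2+11 = 13
ES_E = 12; EF_E = 12+6 = 18
ES_F = max(EF_A=5, EF_B=2) = 5; EF_F = 5+11 = 16
ES_G = 12; EF_G = 12+2 = 14
ES_H = max(EF_D=13, EF_E=18, EF_F=16, EF_G=14) = 18; EF_H = 18+13 = 31
Expected project duration μ = 31 weeks. Critical path: C → E → H.

Variance along critical path = 1.000 + 5.444 + 1.778 = 8.222; σ = √8.222 = 2.867 weeks.
Z = (30 − 31) / 2.867 = -0.349
P(T ≤ 30) = Φ(-0.349) ≈ 0.364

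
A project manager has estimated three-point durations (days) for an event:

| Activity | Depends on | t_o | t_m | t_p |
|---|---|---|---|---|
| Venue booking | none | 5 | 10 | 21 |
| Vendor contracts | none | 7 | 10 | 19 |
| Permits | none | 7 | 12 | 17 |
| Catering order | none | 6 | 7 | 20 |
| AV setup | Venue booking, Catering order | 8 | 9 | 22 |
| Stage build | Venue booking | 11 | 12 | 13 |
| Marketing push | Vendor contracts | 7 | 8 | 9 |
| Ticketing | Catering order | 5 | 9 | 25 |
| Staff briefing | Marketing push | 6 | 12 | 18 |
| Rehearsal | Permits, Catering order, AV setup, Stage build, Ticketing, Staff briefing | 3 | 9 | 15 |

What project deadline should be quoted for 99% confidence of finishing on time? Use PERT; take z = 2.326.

48.1 days

te_Venue booking = (5 + 4·10 + 21)/6 = 66/6 = 11; σ²_Venue booking = ((21−5)/6)² = 7.111
te_Vendor contracts = (7 + 4·10 + 19)/6 = 66/6 = 11; σ²_Vendor contracts = ((19−7)/6)² = 4.000
te_Permits = (7 + 4·12 + 17)/6 = 72/6 = 12; σ²_Permits = ((17−7)/6)² = 2.778
te_Catering order = (6 + 4·7 + 20)/6 = 54/6 = 9; σ²_Catering order = ((20−6)/6)² = 5.444
te_AV setup = (8 + 4·9 + 22)/6 = 66/6 = 11; σ²_AV setup = ((22−8)/6)² = 5.444
te_Stage build = (11 + 4·12 + 13)/6 = 72/6 = 12; σ²_Stage build = ((13−11)/6)² = 0.111
te_Marketing push = (7 + 4·8 + 9)/6 = 48/6 = 8; σ²_Marketing push = ((9−7)/6)² = 0.111
te_Ticketing = (5 + 4·9 + 25)/6 = 66/6 = 11; σ²_Ticketing = ((25−5)/6)² = 11.111
te_Staff briefing = (6 + 4·12 + 18)/6 = 72/6 = 12; σ²_Staff briefing = ((18−6)/6)² = 4.000
te_Rehearsal = (3 + 4·9 + 15)/6 = 54/6 = 9; σ²_Rehearsal = ((15−3)/6)² = 4.000

Forward pass:
ES_Venue booking = 0; EF_Venue booking = 11
ES_Vendor contracts = 0; EF_Vendor contracts = 11
ES_Permits = 0; EF_Permits = 12
ES_Catering order = 0; EF_Catering order = 9
ES_AV setup = max(EF_Venue booking=11, EF_Catering order=9) = 11; EF_AV setup = 11+11 = 22
ES_Stage build = 11; EF_Stage build = 11+12 = 23
ES_Marketing push = 11; EF_Marketing push = 11+8 = 19
ES_Ticketing = 9; EF_Ticketing = 9+11 = 20
ES_Staff briefing = 19; EF_Staff briefing = 19+12 = 31
ES_Rehearsal = max(EF_Permits=12, EF_Catering order=9, EF_AV setup=22, EF_Stage build=23, EF_Ticketing=20, EF_Staff briefing=31) = 31; EF_Rehearsal = 31+9 = 40
Expected project duration μ = 40 days. Critical path: Vendor contracts → Marketing push → Staff briefing → Rehearsal.

Variance along critical path = 4.000 + 0.111 + 4.000 + 4.000 = 12.111; σ = 3.480 days.
D = μ + z·σ = 40 + 2.326·3.480 = 48.1 days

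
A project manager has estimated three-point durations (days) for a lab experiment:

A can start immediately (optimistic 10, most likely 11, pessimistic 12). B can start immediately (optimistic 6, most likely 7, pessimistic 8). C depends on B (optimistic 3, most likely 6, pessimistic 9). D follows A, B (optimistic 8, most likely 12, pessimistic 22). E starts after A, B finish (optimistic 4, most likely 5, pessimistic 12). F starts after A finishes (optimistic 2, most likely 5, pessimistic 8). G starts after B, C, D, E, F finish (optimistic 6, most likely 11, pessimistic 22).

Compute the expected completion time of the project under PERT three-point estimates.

te_A = (10 + 4·11 + 12)/6 = 66/6 = 11
te_B = (6 + 4·7 + 8)/6 = 42/6 = 7
te_C = (3 + 4·6 + 9)/6 = 36/6 = 6
te_D = (8 + 4·12 + 22)/6 = 78/6 = 13
te_E = (4 + 4·5 + 12)/6 = 36/6 = 6
te_F = (2 + 4·5 + 8)/6 = 30/6 = 5
te_G = (6 + 4·11 + 22)/6 = 72/6 = 12

Forward pass:
ES_A = 0; EF_A = 11
ES_B = 0; EF_B = 7
ES_C = 7; EF_C = 7+6 = 13
ES_D = max(EF_A=11, EF_B=7) = 11; EF_D = 11+13 = 24
ES_E = max(EF_A=11, EF_B=7) = 11; EF_E = 11+6 = 17
ES_F = 11; EF_F = 11+5 = 16
ES_G = max(EF_B=7, EF_C=13, EF_D=24, EF_E=17, EF_F=16) = 24; EF_G = 24+12 = 36
Expected project duration μ = 36 days. Critical path: A → D → G.

36 days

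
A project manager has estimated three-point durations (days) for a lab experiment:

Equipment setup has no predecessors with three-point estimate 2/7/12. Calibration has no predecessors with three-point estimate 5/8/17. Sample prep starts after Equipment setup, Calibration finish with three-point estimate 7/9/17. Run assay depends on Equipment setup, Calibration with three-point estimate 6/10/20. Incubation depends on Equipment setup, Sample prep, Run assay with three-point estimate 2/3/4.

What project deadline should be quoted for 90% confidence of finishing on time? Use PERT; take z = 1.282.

te_Equipment setup = (2 + 4·7 + 12)/6 = 42/6 = 7; σ²_Equipment setup = ((12−2)/6)² = 2.778
te_Calibration = (5 + 4·8 + 17)/6 = 54/6 = 9; σ²_Calibration = ((17−5)/6)² = 4.000
te_Sample prep = (7 + 4·9 + 17)/6 = 60/6 = 10; σ²_Sample prep = ((17−7)/6)² = 2.778
te_Run assay = (6 + 4·10 + 20)/6 = 66/6 = 11; σ²_Run assay = ((20−6)/6)² = 5.444
te_Incubation = (2 + 4·3 + 4)/6 = 18/6 = 3; σ²_Incubation = ((4−2)/6)² = 0.111

Forward pass:
ES_Equipment setup = 0; EF_Equipment setup = 7
ES_Calibration = 0; EF_Calibration = 9
ES_Sample prep = max(EF_Equipment setup=7, EF_Calibration=9) = 9; EF_Sample prep = 9+10 = 19
ES_Run assay = max(EF_Equipment setup=7, EF_Calibration=9) = 9; EF_Run assay = 9+11 = 20
ES_Incubation = max(EF_Equipment setup=7, EF_Sample prep=19, EF_Run assay=20) = 20; EF_Incubation = 20+3 = 23
Expected project duration μ = 23 days. Critical path: Calibration → Run assay → Incubation.

Variance along critical path = 4.000 + 5.444 + 0.111 = 9.556; σ = 3.091 days.
D = μ + z·σ = 23 + 1.282·3.091 = 27.0 days

27.0 days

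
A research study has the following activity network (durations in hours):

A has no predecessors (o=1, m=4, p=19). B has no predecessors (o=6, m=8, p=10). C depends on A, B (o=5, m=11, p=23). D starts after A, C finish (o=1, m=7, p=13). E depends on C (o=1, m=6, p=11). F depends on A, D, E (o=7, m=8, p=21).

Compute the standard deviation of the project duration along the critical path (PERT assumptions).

te_A = (1 + 4·4 + 19)/6 = 36/6 = 6; σ²_A = ((19−1)/6)² = 9.000
te_B = (6 + 4·8 + 10)/6 = 48/6 = 8; σ²_B = ((10−6)/6)² = 0.444
te_C = (5 + 4·11 + 23)/6 = 72/6 = 12; σ²_C = ((23−5)/6)² = 9.000
te_D = (1 + 4·7 + 13)/6 = 42/6 = 7; σ²_D = ((13−1)/6)² = 4.000
te_E = (1 + 4·6 + 11)/6 = 36/6 = 6; σ²_E = ((11−1)/6)² = 2.778
te_F = (7 + 4·8 + 21)/6 = 60/6 = 10; σ²_F = ((21−7)/6)² = 5.444

Forward pass:
ES_A = 0; EF_A = 6
ES_B = 0; EF_B = 8
ES_C = max(EF_A=6, EF_B=8) = 8; EF_C = 8+12 = 20
ES_D = max(EF_A=6, EF_C=20) = 20; EF_D = 20+7 = 27
ES_E = 20; EF_E = 20+6 = 26
ES_F = max(EF_A=6, EF_D=27, EF_E=26) = 27; EF_F = 27+10 = 37
Expected project duration μ = 37 hours. Critical path: B → C → D → F.

Variance along critical path = 0.444 + 9.000 + 4.000 + 5.444 = 18.889
σ = √18.889 = 4.346 hours

4.35 hours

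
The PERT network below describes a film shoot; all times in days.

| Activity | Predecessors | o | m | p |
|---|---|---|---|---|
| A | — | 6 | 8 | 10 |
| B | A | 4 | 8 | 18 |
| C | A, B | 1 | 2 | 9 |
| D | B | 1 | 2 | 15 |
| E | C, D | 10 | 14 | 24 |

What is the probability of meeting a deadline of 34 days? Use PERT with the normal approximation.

te_A = (6 + 4·8 + 10)/6 = 48/6 = 8; σ²_A = ((10−6)/6)² = 0.444
te_B = (4 + 4·8 + 18)/6 = 54/6 = 9; σ²_B = ((18−4)/6)² = 5.444
te_C = (1 + 4·2 + 9)/6 = 18/6 = 3; σ²_C = ((9−1)/6)² = 1.778
te_D = (1 + 4·2 + 15)/6 = 24/6 = 4; σ²_D = ((15−1)/6)² = 5.444
te_E = (10 + 4·14 + 24)/6 = 90/6 = 15; σ²_E = ((24−10)/6)² = 5.444

Forward pass:
ES_A = 0; EF_A = 8
ES_B = 8; EF_B = 8+9 = 17
ES_C = max(EF_A=8, EF_B=17) = 17; EF_C = 17+3 = 20
ES_D = 17; EF_D = 17+4 = 21
ES_E = max(EF_C=20, EF_D=21) = 21; EF_E = 21+15 = 36
Expected project duration μ = 36 days. Critical path: A → B → D → E.

Variance along critical path = 0.444 + 5.444 + 5.444 + 5.444 = 16.778; σ = √16.778 = 4.096 days.
Z = (34 − 36) / 4.096 = -0.488
P(T ≤ 34) = Φ(-0.488) ≈ 0.313

0.313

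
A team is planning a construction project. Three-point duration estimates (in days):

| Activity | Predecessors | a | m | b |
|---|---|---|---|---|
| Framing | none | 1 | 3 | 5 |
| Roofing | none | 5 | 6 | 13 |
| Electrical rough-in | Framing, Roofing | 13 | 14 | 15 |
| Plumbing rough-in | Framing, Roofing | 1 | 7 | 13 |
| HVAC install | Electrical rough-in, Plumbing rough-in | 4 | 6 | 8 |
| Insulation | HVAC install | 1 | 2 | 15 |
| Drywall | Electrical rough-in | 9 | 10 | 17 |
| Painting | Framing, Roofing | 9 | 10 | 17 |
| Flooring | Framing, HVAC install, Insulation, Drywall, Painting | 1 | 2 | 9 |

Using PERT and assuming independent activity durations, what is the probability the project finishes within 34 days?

0.334

te_Framing = (1 + 4·3 + 5)/6 = 18/6 = 3; σ²_Framing = ((5−1)/6)² = 0.444
te_Roofing = (5 + 4·6 + 13)/6 = 42/6 = 7; σ²_Roofing = ((13−5)/6)² = 1.778
te_Electrical rough-in = (13 + 4·14 + 15)/6 = 84/6 = 14; σ²_Electrical rough-in = ((15−13)/6)² = 0.111
te_Plumbing rough-in = (1 + 4·7 + 13)/6 = 42/6 = 7; σ²_Plumbing rough-in = ((13−1)/6)² = 4.000
te_HVAC install = (4 + 4·6 + 8)/6 = 36/6 = 6; σ²_HVAC install = ((8−4)/6)² = 0.444
te_Insulation = (1 + 4·2 + 15)/6 = 24/6 = 4; σ²_Insulation = ((15−1)/6)² = 5.444
te_Drywall = (9 + 4·10 + 17)/6 = 66/6 = 11; σ²_Drywall = ((17−9)/6)² = 1.778
te_Painting = (9 + 4·10 + 17)/6 = 66/6 = 11; σ²_Painting = ((17−9)/6)² = 1.778
te_Flooring = (1 + 4·2 + 9)/6 = 18/6 = 3; σ²_Flooring = ((9−1)/6)² = 1.778

Forward pass:
ES_Framing = 0; EF_Framing = 3
ES_Roofing = 0; EF_Roofing = 7
ES_Electrical rough-in = max(EF_Framing=3, EF_Roofing=7) = 7; EF_Electrical rough-in = 7+14 = 21
ES_Plumbing rough-in = max(EF_Framing=3, EF_Roofing=7) = 7; EF_Plumbing rough-in = 7+7 = 14
ES_HVAC install = max(EF_Electrical rough-in=21, EF_Plumbing rough-in=14) = 21; EF_HVAC install = 21+6 = 27
ES_Insulation = 27; EF_Insulation = 27+4 = 31
ES_Drywall = 21; EF_Drywall = 21+11 = 32
ES_Painting = max(EF_Framing=3, EF_Roofing=7) = 7; EF_Painting = 7+11 = 18
ES_Flooring = max(EF_Framing=3, EF_HVAC install=27, EF_Insulation=31, EF_Drywall=32, EF_Painting=18) = 32; EF_Flooring = 32+3 = 35
Expected project duration μ = 35 days. Critical path: Roofing → Electrical rough-in → Drywall → Flooring.

Variance along critical path = 1.778 + 0.111 + 1.778 + 1.778 = 5.444; σ = √5.444 = 2.333 days.
Z = (34 − 35) / 2.333 = -0.429
P(T ≤ 34) = Φ(-0.429) ≈ 0.334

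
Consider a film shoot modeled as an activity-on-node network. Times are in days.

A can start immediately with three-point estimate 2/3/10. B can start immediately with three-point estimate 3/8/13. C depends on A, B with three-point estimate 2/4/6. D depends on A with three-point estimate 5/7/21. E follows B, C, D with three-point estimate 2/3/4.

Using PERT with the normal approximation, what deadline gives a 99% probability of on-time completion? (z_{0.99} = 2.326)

23.0 days

te_A = (2 + 4·3 + 10)/6 = 24/6 = 4; σ²_A = ((10−2)/6)² = 1.778
te_B = (3 + 4·8 + 13)/6 = 48/6 = 8; σ²_B = ((13−3)/6)² = 2.778
te_C = (2 + 4·4 + 6)/6 = 24/6 = 4; σ²_C = ((6−2)/6)² = 0.444
te_D = (5 + 4·7 + 21)/6 = 54/6 = 9; σ²_D = ((21−5)/6)² = 7.111
te_E = (2 + 4·3 + 4)/6 = 18/6 = 3; σ²_E = ((4−2)/6)² = 0.111

Forward pass:
ES_A = 0; EF_A = 4
ES_B = 0; EF_B = 8
ES_C = max(EF_A=4, EF_B=8) = 8; EF_C = 8+4 = 12
ES_D = 4; EF_D = 4+9 = 13
ES_E = max(EF_B=8, EF_C=12, EF_D=13) = 13; EF_E = 13+3 = 16
Expected project duration μ = 16 days. Critical path: A → D → E.

Variance along critical path = 1.778 + 7.111 + 0.111 = 9.000; σ = 3.000 days.
D = μ + z·σ = 16 + 2.326·3.000 = 23.0 days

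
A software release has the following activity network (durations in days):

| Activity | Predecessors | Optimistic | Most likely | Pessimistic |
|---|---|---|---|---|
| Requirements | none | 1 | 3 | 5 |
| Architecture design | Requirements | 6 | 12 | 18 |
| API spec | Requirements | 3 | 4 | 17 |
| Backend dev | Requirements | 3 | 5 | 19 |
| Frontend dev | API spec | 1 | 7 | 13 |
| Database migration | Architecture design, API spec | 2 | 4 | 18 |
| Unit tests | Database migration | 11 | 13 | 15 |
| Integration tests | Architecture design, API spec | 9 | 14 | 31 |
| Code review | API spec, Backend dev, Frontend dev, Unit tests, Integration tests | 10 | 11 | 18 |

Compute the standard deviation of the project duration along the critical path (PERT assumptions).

te_Requirements = (1 + 4·3 + 5)/6 = 18/6 = 3; σ²_Requirements = ((5−1)/6)² = 0.444
te_Architecture design = (6 + 4·12 + 18)/6 = 72/6 = 12; σ²_Architecture design = ((18−6)/6)² = 4.000
te_API spec = (3 + 4·4 + 17)/6 = 36/6 = 6; σ²_API spec = ((17−3)/6)² = 5.444
te_Backend dev = (3 + 4·5 + 19)/6 = 42/6 = 7; σ²_Backend dev = ((19−3)/6)² = 7.111
te_Frontend dev = (1 + 4·7 + 13)/6 = 42/6 = 7; σ²_Frontend dev = ((13−1)/6)² = 4.000
te_Database migration = (2 + 4·4 + 18)/6 = 36/6 = 6; σ²_Database migration = ((18−2)/6)² = 7.111
te_Unit tests = (11 + 4·13 + 15)/6 = 78/6 = 13; σ²_Unit tests = ((15−11)/6)² = 0.444
te_Integration tests = (9 + 4·14 + 31)/6 = 96/6 = 16; σ²_Integration tests = ((31−9)/6)² = 13.444
te_Code review = (10 + 4·11 + 18)/6 = 72/6 = 12; σ²_Code review = ((18−10)/6)² = 1.778

Forward pass:
ES_Requirements = 0; EF_Requirements = 3
ES_Architecture design = 3; EF_Architecture design = 3+12 = 15
ES_API spec = 3; EF_API spec = 3+6 = 9
ES_Backend dev = 3; EF_Backend dev = 3+7 = 10
ES_Frontend dev = 9; EF_Frontend dev = 9+7 = 16
ES_Database migration = max(EF_Architecture design=15, EF_API spec=9) = 15; EF_Database migration = 15+6 = 21
ES_Unit tests = 21; EF_Unit tests = 21+13 = 34
ES_Integration tests = max(EF_Architecture design=15, EF_API spec=9) = 15; EF_Integration tests = 15+16 = 31
ES_Code review = max(EF_API spec=9, EF_Backend dev=10, EF_Frontend dev=16, EF_Unit tests=34, EF_Integration tests=31) = 34; EF_Code review = 34+12 = 46
Expected project duration μ = 46 days. Critical path: Requirements → Architecture design → Database migration → Unit tests → Code review.

Variance along critical path = 0.444 + 4.000 + 7.111 + 0.444 + 1.778 = 13.778
σ = √13.778 = 3.712 days

3.71 days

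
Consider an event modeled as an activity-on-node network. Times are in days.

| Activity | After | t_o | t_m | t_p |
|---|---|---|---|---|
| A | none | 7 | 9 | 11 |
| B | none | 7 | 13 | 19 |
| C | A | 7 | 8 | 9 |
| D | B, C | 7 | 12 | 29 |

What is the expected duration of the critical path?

te_A = (7 + 4·9 + 11)/6 = 54/6 = 9
te_B = (7 + 4·13 + 19)/6 = 78/6 = 13
te_C = (7 + 4·8 + 9)/6 = 48/6 = 8
te_D = (7 + 4·12 + 29)/6 = 84/6 = 14

Forward pass:
ES_A = 0; EF_A = 9
ES_B = 0; EF_B = 13
ES_C = 9; EF_C = 9+8 = 17
ES_D = max(EF_B=13, EF_C=17) = 17; EF_D = 17+14 = 31
Expected project duration μ = 31 days. Critical path: A → C → D.

31 days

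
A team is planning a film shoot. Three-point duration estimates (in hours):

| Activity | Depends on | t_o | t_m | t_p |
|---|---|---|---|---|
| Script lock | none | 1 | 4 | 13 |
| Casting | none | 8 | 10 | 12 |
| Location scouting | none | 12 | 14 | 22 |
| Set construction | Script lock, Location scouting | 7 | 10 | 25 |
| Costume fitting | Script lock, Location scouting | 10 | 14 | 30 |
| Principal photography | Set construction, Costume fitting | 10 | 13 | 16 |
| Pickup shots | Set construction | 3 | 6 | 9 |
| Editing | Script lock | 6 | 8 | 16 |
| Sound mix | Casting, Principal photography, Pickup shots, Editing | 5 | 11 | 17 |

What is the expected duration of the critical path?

te_Script lock = (1 + 4·4 + 13)/6 = 30/6 = 5
te_Casting = (8 + 4·10 + 12)/6 = 60/6 = 10
te_Location scouting = (12 + 4·14 + 22)/6 = 90/6 = 15
te_Set construction = (7 + 4·10 + 25)/6 = 72/6 = 12
te_Costume fitting = (10 + 4·14 + 30)/6 = 96/6 = 16
te_Principal photography = (10 + 4·13 + 16)/6 = 78/6 = 13
te_Pickup shots = (3 + 4·6 + 9)/6 = 36/6 = 6
te_Editing = (6 + 4·8 + 16)/6 = 54/6 = 9
te_Sound mix = (5 + 4·11 + 17)/6 = 66/6 = 11

Forward pass:
ES_Script lock = 0; EF_Script lock = 5
ES_Casting = 0; EF_Casting = 10
ES_Location scouting = 0; EF_Location scouting = 15
ES_Set construction = max(EF_Script lock=5, EF_Location scouting=15) = 15; EF_Set construction = 15+12 = 27
ES_Costume fitting = max(EF_Script lock=5, EF_Location scouting=15) = 15; EF_Costume fitting = 15+16 = 31
ES_Principal photography = max(EF_Set construction=27, EF_Costume fitting=31) = 31; EF_Principal photography = 31+13 = 44
ES_Pickup shots = 27; EF_Pickup shots = 27+6 = 33
ES_Editing = 5; EF_Editing = 5+9 = 14
ES_Sound mix = max(EF_Casting=10, EF_Principal photography=44, EF_Pickup shots=33, EF_Editing=14) = 44; EF_Sound mix = 44+11 = 55
Expected project duration μ = 55 hours. Critical path: Location scouting → Costume fitting → Principal photography → Sound mix.

55 hours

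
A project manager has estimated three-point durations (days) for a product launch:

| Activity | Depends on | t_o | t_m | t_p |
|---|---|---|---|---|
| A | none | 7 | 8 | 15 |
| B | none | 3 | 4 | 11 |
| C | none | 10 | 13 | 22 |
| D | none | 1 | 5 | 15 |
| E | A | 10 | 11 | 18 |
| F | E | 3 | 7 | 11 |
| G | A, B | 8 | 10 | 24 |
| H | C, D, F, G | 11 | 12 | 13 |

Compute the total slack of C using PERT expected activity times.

te_A = (7 + 4·8 + 15)/6 = 54/6 = 9
te_B = (3 + 4·4 + 11)/6 = 30/6 = 5
te_C = (10 + 4·13 + 22)/6 = 84/6 = 14
te_D = (1 + 4·5 + 15)/6 = 36/6 = 6
te_E = (10 + 4·11 + 18)/6 = 72/6 = 12
te_F = (3 + 4·7 + 11)/6 = 42/6 = 7
te_G = (8 + 4·10 + 24)/6 = 72/6 = 12
te_H = (11 + 4·12 + 13)/6 = 72/6 = 12

Forward pass:
ES_A = 0; EF_A = 9
ES_B = 0; EF_B = 5
ES_C = 0; EF_C = 14
ES_D = 0; EF_D = 6
ES_E = 9; EF_E = 9+12 = 21
ES_F = 21; EF_F = 21+7 = 28
ES_G = max(EF_A=9, EF_B=5) = 9; EF_G = 9+12 = 21
ES_H = max(EF_C=14, EF_D=6, EF_F=28, EF_G=21) = 28; EF_H = 28+12 = 40
Expected project duration μ = 40 days. Critical path: A → E → F → H.

Backward pass:
LF_H = 40; LS_H = 40−12 = 28
LF_G = LS_H = 28; LS_G = 28−12 = 16
LF_F = LS_H = 28; LS_F = 28−7 = 21
LF_E = LS_F = 21; LS_E = 21−12 = 9
LF_D = LS_H = 28; LS_D = 28−6 = 22
LF_C = LS_H = 28; LS_C = 28−14 = 14
LF_B = LS_G = 16; LS_B = 16−5 = 11
LF_A = min(LS_E=9, LS_G=16) = 9; LS_A = 9−9 = 0
Slack_C = LS_C − ES_C = 14 − 0 = 14

14 days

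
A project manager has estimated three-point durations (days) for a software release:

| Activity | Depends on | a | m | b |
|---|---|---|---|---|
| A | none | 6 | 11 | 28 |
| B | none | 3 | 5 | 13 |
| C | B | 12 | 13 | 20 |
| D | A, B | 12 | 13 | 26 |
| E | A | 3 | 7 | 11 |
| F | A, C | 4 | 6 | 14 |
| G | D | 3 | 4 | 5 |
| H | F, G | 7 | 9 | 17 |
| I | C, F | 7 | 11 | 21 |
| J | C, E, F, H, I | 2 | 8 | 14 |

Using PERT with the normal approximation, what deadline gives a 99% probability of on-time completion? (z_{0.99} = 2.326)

te_A = (6 + 4·11 + 28)/6 = 78/6 = 13; σ²_A = ((28−6)/6)² = 13.444
te_B = (3 + 4·5 + 13)/6 = 36/6 = 6; σ²_B = ((13−3)/6)² = 2.778
te_C = (12 + 4·13 + 20)/6 = 84/6 = 14; σ²_C = ((20−12)/6)² = 1.778
te_D = (12 + 4·13 + 26)/6 = 90/6 = 15; σ²_D = ((26−12)/6)² = 5.444
te_E = (3 + 4·7 + 11)/6 = 42/6 = 7; σ²_E = ((11−3)/6)² = 1.778
te_F = (4 + 4·6 + 14)/6 = 42/6 = 7; σ²_F = ((14−4)/6)² = 2.778
te_G = (3 + 4·4 + 5)/6 = 24/6 = 4; σ²_G = ((5−3)/6)² = 0.111
te_H = (7 + 4·9 + 17)/6 = 60/6 = 10; σ²_H = ((17−7)/6)² = 2.778
te_I = (7 + 4·11 + 21)/6 = 72/6 = 12; σ²_I = ((21−7)/6)² = 5.444
te_J = (2 + 4·8 + 14)/6 = 48/6 = 8; σ²_J = ((14−2)/6)² = 4.000

Forward pass:
ES_A = 0; EF_A = 13
ES_B = 0; EF_B = 6
ES_C = 6; EF_C = 6+14 = 20
ES_D = max(EF_A=13, EF_B=6) = 13; EF_D = 13+15 = 28
ES_E = 13; EF_E = 13+7 = 20
ES_F = max(EF_A=13, EF_C=20) = 20; EF_F = 20+7 = 27
ES_G = 28; EF_G = 28+4 = 32
ES_H = max(EF_F=27, EF_G=32) = 32; EF_H = 32+10 = 42
ES_I = max(EF_C=20, EF_F=27) = 27; EF_I = 27+12 = 39
ES_J = max(EF_C=20, EF_E=20, EF_F=27, EF_H=42, EF_I=39) = 42; EF_J = 42+8 = 50
Expected project duration μ = 50 days. Critical path: A → D → G → H → J.

Variance along critical path = 13.444 + 5.444 + 0.111 + 2.778 + 4.000 = 25.778; σ = 5.077 days.
D = μ + z·σ = 50 + 2.326·5.077 = 61.8 days

61.8 days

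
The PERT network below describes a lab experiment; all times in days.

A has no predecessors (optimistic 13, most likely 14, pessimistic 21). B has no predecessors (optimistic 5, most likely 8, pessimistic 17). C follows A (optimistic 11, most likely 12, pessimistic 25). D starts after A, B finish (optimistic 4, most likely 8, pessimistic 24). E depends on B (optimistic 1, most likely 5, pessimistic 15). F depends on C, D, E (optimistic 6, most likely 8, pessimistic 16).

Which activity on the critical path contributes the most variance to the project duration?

C

te_A = (13 + 4·14 + 21)/6 = 90/6 = 15; σ²_A = ((21−13)/6)² = 1.778
te_B = (5 + 4·8 + 17)/6 = 54/6 = 9; σ²_B = ((17−5)/6)² = 4.000
te_C = (11 + 4·12 + 25)/6 = 84/6 = 14; σ²_C = ((25−11)/6)² = 5.444
te_D = (4 + 4·8 + 24)/6 = 60/6 = 10; σ²_D = ((24−4)/6)² = 11.111
te_E = (1 + 4·5 + 15)/6 = 36/6 = 6; σ²_E = ((15−1)/6)² = 5.444
te_F = (6 + 4·8 + 16)/6 = 54/6 = 9; σ²_F = ((16−6)/6)² = 2.778

Forward pass:
ES_A = 0; EF_A = 15
ES_B = 0; EF_B = 9
ES_C = 15; EF_C = 15+14 = 29
ES_D = max(EF_A=15, EF_B=9) = 15; EF_D = 15+10 = 25
ES_E = 9; EF_E = 9+6 = 15
ES_F = max(EF_C=29, EF_D=25, EF_E=15) = 29; EF_F = 29+9 = 38
Expected project duration μ = 38 days. Critical path: A → C → F.

Variances on critical path: σ²_A=1.778, σ²_C=5.444, σ²_F=2.778.
Largest is σ²_C = 5.444.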